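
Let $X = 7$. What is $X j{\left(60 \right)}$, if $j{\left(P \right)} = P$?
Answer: $420$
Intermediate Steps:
$X j{\left(60 \right)} = 7 \cdot 60 = 420$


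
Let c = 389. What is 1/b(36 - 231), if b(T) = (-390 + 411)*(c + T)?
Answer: 1/4074 ≈ 0.00024546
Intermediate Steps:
b(T) = 8169 + 21*T (b(T) = (-390 + 411)*(389 + T) = 21*(389 + T) = 8169 + 21*T)
1/b(36 - 231) = 1/(8169 + 21*(36 - 231)) = 1/(8169 + 21*(-195)) = 1/(8169 - 4095) = 1/4074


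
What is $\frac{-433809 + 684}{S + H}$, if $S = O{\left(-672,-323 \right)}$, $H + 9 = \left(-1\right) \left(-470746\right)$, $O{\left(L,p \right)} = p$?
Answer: $- \frac{61875}{67202} \approx -0.92073$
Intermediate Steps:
$H = 470737$ ($H = -9 - -470746 = -9 + 470746 = 470737$)
$S = -323$
$\frac{-433809 + 684}{S + H} = \frac{-433809 + 684}{-323 + 470737} = - \frac{433125}{470414} = \left(-433125\right) \frac{1}{470414} = - \frac{61875}{67202}$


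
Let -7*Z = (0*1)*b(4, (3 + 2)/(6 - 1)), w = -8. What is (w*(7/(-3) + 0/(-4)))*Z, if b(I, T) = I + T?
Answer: 0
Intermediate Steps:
Z = 0 (Z = -0*1*(4 + (3 + 2)/(6 - 1))/7 = -0*(4 + 5/5) = -0*(4 + 5*(1/5)) = -0*(4 + 1) = -0*5 = -1/7*0 = 0)
(w*(7/(-3) + 0/(-4)))*Z = -8*(7/(-3) + 0/(-4))*0 = -8*(7*(-1/3) + 0*(-1/4))*0 = -8*(-7/3 + 0)*0 = -8*(-7/3)*0 = (56/3)*0 = 0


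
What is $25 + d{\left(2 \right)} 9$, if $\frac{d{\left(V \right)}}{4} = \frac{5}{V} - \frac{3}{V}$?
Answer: $61$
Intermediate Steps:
$d{\left(V \right)} = \frac{8}{V}$ ($d{\left(V \right)} = 4 \left(\frac{5}{V} - \frac{3}{V}\right) = 4 \frac{2}{V} = \frac{8}{V}$)
$25 + d{\left(2 \right)} 9 = 25 + \frac{8}{2} \cdot 9 = 25 + 8 \cdot \frac{1}{2} \cdot 9 = 25 + 4 \cdot 9 = 25 + 36 = 61$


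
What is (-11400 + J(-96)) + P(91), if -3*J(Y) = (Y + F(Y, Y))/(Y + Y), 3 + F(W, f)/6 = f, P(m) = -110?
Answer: -1105075/96 ≈ -11511.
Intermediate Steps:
F(W, f) = -18 + 6*f
J(Y) = -(-18 + 7*Y)/(6*Y) (J(Y) = -(Y + (-18 + 6*Y))/(3*(Y + Y)) = -(-18 + 7*Y)/(3*(2*Y)) = -(-18 + 7*Y)*1/(2*Y)/3 = -(-18 + 7*Y)/(6*Y))
(-11400 + J(-96)) + P(91) = (-11400 + (-7/6 + 3/(-96))) - 110 = (-11400 + (-7/6 + 3*(-1/96))) - 110 = (-11400 + (-7/6 - 1/32)) - 110 = (-11400 - 115/96) - 110 = -1094515/96 - 110 = -1105075/96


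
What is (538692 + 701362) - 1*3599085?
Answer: -2359031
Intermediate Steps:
(538692 + 701362) - 1*3599085 = 1240054 - 3599085 = -2359031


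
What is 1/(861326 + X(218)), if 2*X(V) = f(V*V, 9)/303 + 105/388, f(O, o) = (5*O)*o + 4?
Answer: 235128/203351662135 ≈ 1.1563e-6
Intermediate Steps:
f(O, o) = 4 + 5*O*o (f(O, o) = 5*O*o + 4 = 4 + 5*O*o)
X(V) = 33367/235128 + 15*V²/202 (X(V) = ((4 + 5*(V*V)*9)/303 + 105/388)/2 = ((4 + 5*V²*9)*(1/303) + 105*(1/388))/2 = ((4 + 45*V²)*(1/303) + 105/388)/2 = ((4/303 + 15*V²/101) + 105/388)/2 = (33367/117564 + 15*V²/101)/2 = 33367/235128 + 15*V²/202)
1/(861326 + X(218)) = 1/(861326 + (33367/235128 + (15/202)*218²)) = 1/(861326 + (33367/235128 + (15/202)*47524)) = 1/(861326 + (33367/235128 + 356430/101)) = 1/(861326 + 829802407/235128) = 1/(203351662135/235128) = 235128/203351662135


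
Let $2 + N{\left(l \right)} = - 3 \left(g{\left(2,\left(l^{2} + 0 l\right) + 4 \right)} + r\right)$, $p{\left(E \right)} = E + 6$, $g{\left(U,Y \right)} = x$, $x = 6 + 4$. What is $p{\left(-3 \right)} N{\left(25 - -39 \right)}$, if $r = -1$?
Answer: $-87$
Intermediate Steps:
$x = 10$
$g{\left(U,Y \right)} = 10$
$p{\left(E \right)} = 6 + E$
$N{\left(l \right)} = -29$ ($N{\left(l \right)} = -2 - 3 \left(10 - 1\right) = -2 - 27 = -29$)
$p{\left(-3 \right)} N{\left(25 - -39 \right)} = \left(6 - 3\right) \left(-29\right) = 3 \left(-29\right) = -87$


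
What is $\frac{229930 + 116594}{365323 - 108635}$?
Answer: $\frac{86631}{64172} \approx 1.35$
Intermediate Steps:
$\frac{229930 + 116594}{365323 - 108635} = \frac{346524}{256688} = 346524 \cdot \frac{1}{256688} = \frac{86631}{64172}$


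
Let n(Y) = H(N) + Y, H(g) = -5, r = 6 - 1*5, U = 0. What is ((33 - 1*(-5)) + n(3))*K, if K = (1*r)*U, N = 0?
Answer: 0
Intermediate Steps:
r = 1 (r = 6 - 5 = 1)
K = 0 (K = (1*1)*0 = 1*0 = 0)
n(Y) = -5 + Y
((33 - 1*(-5)) + n(3))*K = ((33 - 1*(-5)) + (-5 + 3))*0 = ((33 + 5) - 2)*0 = (38 - 2)*0 = 36*0 = 0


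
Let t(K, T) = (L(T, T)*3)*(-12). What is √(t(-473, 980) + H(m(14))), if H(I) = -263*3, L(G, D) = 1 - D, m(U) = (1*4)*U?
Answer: √34455 ≈ 185.62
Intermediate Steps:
m(U) = 4*U
H(I) = -789
t(K, T) = -36 + 36*T (t(K, T) = ((1 - T)*3)*(-12) = (3 - 3*T)*(-12) = -36 + 36*T)
√(t(-473, 980) + H(m(14))) = √((-36 + 36*980) - 789) = √((-36 + 35280) - 789) = √(35244 - 789) = √34455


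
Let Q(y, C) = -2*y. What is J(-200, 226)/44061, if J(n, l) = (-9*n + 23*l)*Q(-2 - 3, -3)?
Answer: 69980/44061 ≈ 1.5883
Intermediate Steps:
J(n, l) = -90*n + 230*l (J(n, l) = (-9*n + 23*l)*(-2*(-2 - 3)) = (-9*n + 23*l)*(-2*(-5)) = (-9*n + 23*l)*10 = -90*n + 230*l)
J(-200, 226)/44061 = (-90*(-200) + 230*226)/44061 = (18000 + 51980)*(1/44061) = 69980*(1/44061) = 69980/44061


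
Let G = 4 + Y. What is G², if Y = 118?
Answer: 14884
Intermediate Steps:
G = 122 (G = 4 + 118 = 122)
G² = 122² = 14884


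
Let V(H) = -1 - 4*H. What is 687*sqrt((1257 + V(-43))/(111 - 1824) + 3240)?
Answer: 1374*sqrt(264025261)/571 ≈ 39100.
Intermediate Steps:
687*sqrt((1257 + V(-43))/(111 - 1824) + 3240) = 687*sqrt((1257 + (-1 - 4*(-43)))/(111 - 1824) + 3240) = 687*sqrt((1257 + (-1 + 172))/(-1713) + 3240) = 687*sqrt((1257 + 171)*(-1/1713) + 3240) = 687*sqrt(1428*(-1/1713) + 3240) = 687*sqrt(-476/571 + 3240) = 687*sqrt(1849564/571) = 687*(2*sqrt(264025261)/571) = 1374*sqrt(264025261)/571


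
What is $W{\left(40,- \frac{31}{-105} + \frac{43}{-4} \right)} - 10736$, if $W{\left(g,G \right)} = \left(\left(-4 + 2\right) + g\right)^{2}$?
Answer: $-9292$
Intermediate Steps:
$W{\left(g,G \right)} = \left(-2 + g\right)^{2}$
$W{\left(40,- \frac{31}{-105} + \frac{43}{-4} \right)} - 10736 = \left(-2 + 40\right)^{2} - 10736 = 38^{2} - 10736 = 1444 - 10736 = -9292$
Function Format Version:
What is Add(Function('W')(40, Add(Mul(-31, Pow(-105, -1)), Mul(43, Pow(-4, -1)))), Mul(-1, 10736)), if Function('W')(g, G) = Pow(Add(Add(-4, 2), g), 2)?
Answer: -9292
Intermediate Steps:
Function('W')(g, G) = Pow(Add(-2, g), 2)
Add(Function('W')(40, Add(Mul(-31, Pow(-105, -1)), Mul(43, Pow(-4, -1)))), Mul(-1, 10736)) = Add(Pow(Add(-2, 40), 2), Mul(-1, 10736)) = Add(Pow(38, 2), -10736) = Add(1444, -10736) = -9292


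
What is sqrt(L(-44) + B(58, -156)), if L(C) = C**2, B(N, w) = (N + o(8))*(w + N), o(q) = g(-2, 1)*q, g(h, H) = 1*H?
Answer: 2*I*sqrt(1133) ≈ 67.32*I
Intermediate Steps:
g(h, H) = H
o(q) = q (o(q) = 1*q = q)
B(N, w) = (8 + N)*(N + w) (B(N, w) = (N + 8)*(w + N) = (8 + N)*(N + w))
sqrt(L(-44) + B(58, -156)) = sqrt((-44)**2 + (58**2 + 8*58 + 8*(-156) + 58*(-156))) = sqrt(1936 + (3364 + 464 - 1248 - 9048)) = sqrt(1936 - 6468) = sqrt(-4532) = 2*I*sqrt(1133)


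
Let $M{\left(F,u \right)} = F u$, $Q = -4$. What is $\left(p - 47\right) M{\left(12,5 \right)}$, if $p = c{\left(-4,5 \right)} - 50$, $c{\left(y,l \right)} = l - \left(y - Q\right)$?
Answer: $-5520$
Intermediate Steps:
$c{\left(y,l \right)} = -4 + l - y$ ($c{\left(y,l \right)} = l - \left(y - -4\right) = l - \left(y + 4\right) = l - \left(4 + y\right) = -4 + l - y$)
$p = -45$ ($p = \left(-4 + 5 - -4\right) - 50 = \left(-4 + 5 + 4\right) - 50 = 5 - 50 = -45$)
$\left(p - 47\right) M{\left(12,5 \right)} = \left(-45 - 47\right) 12 \cdot 5 = \left(-45 - 47\right) 60 = \left(-92\right) 60 = -5520$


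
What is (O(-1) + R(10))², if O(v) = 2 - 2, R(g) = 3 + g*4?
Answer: 1849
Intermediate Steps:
R(g) = 3 + 4*g
O(v) = 0
(O(-1) + R(10))² = (0 + (3 + 4*10))² = (0 + (3 + 40))² = (0 + 43)² = 43² = 1849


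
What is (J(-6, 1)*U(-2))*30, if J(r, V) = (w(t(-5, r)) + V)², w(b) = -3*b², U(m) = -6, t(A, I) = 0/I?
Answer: -180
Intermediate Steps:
t(A, I) = 0
J(r, V) = V² (J(r, V) = (-3*0² + V)² = (-3*0 + V)² = (0 + V)² = V²)
(J(-6, 1)*U(-2))*30 = (1²*(-6))*30 = (1*(-6))*30 = -6*30 = -180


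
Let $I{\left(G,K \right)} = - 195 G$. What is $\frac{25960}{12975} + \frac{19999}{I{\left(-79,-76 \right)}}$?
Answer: $\frac{8792011}{2665065} \approx 3.299$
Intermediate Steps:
$\frac{25960}{12975} + \frac{19999}{I{\left(-79,-76 \right)}} = \frac{25960}{12975} + \frac{19999}{\left(-195\right) \left(-79\right)} = 25960 \cdot \frac{1}{12975} + \frac{19999}{15405} = \frac{5192}{2595} + 19999 \cdot \frac{1}{15405} = \frac{5192}{2595} + \frac{19999}{15405} = \frac{8792011}{2665065}$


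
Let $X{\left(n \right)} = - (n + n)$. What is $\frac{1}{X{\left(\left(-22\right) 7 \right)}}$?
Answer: $\frac{1}{308} \approx 0.0032468$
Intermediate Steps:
$X{\left(n \right)} = - 2 n$
$\frac{1}{X{\left(\left(-22\right) 7 \right)}} = \frac{1}{\left(-2\right) \left(\left(-22\right) 7\right)} = \frac{1}{\left(-2\right) \left(-154\right)} = \frac{1}{308}$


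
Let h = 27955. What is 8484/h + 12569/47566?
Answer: 754916339/1329707530 ≈ 0.56773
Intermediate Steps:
8484/h + 12569/47566 = 8484/27955 + 12569/47566 = 754916339/1329707530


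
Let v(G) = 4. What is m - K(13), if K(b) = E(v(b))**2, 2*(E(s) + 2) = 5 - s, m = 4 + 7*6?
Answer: 175/4 ≈ 43.750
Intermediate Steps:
m = 46 (m = 4 + 42 = 46)
E(s) = 1/2 - s/2 (E(s) = -2 + (5 - s)/2 = -2 + (5/2 - s/2) = 1/2 - s/2)
K(b) = 9/4 (K(b) = (1/2 - 1/2*4)**2 = (1/2 - 2)**2 = (-3/2)**2 = 9/4)
m - K(13) = 46 - 1*9/4 = 46 - 9/4 = 175/4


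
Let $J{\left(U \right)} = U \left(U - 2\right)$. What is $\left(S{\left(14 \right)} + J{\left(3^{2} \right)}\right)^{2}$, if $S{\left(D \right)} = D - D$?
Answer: $3969$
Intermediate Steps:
$J{\left(U \right)} = U \left(-2 + U\right)$
$S{\left(D \right)} = 0$
$\left(S{\left(14 \right)} + J{\left(3^{2} \right)}\right)^{2} = \left(0 + 3^{2} \left(-2 + 3^{2}\right)\right)^{2} = \left(0 + 9 \left(-2 + 9\right)\right)^{2} = \left(0 + 9 \cdot 7\right)^{2} = \left(0 + 63\right)^{2} = 63^{2} = 3969$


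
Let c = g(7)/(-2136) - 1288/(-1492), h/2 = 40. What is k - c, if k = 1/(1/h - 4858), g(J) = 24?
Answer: -10995309875/12901648883 ≈ -0.85224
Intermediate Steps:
h = 80 (h = 2*40 = 80)
k = -80/388639 (k = 1/(1/80 - 4858) = 1/(-388639/80) = -80/388639 ≈ -0.00020585)
c = 28285/33197 (c = 24/(-2136) - 1288/(-1492) = 24*(-1/2136) - 1288*(-1/1492) = -1/89 + 322/373 = 28285/33197 ≈ 0.85203)
k - c = -80/388639 - 1*28285/33197 = -80/388639 - 28285/33197 = -10995309875/12901648883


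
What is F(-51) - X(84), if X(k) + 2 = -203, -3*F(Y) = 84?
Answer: 177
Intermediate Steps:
F(Y) = -28 (F(Y) = -⅓*84 = -28)
X(k) = -205 (X(k) = -2 - 203 = -205)
F(-51) - X(84) = -28 - 1*(-205) = -28 + 205 = 177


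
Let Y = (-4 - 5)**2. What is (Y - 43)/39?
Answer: 38/39 ≈ 0.97436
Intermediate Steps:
Y = 81 (Y = (-9)**2 = 81)
(Y - 43)/39 = (81 - 43)/39 = 38*(1/39) = 38/39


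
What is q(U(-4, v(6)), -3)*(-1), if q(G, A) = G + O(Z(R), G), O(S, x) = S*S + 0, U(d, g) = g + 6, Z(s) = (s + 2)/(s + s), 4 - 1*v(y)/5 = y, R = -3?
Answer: 143/36 ≈ 3.9722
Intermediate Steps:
v(y) = 20 - 5*y
Z(s) = (2 + s)/(2*s) (Z(s) = (2 + s)/((2*s)) = (2 + s)*(1/(2*s)) = (2 + s)/(2*s))
U(d, g) = 6 + g
O(S, x) = S**2 (O(S, x) = S**2 + 0 = S**2)
q(G, A) = 1/36 + G (q(G, A) = G + ((1/2)*(2 - 3)/(-3))**2 = G + ((1/2)*(-1/3)*(-1))**2 = G + (1/6)**2 = G + 1/36 = 1/36 + G)
q(U(-4, v(6)), -3)*(-1) = (1/36 + (6 + (20 - 5*6)))*(-1) = (1/36 + (6 + (20 - 30)))*(-1) = (1/36 + (6 - 10))*(-1) = (1/36 - 4)*(-1) = -143/36*(-1) = 143/36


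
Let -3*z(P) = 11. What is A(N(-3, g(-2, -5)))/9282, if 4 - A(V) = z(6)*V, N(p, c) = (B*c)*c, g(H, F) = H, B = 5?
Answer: 116/13923 ≈ 0.0083315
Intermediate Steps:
z(P) = -11/3 (z(P) = -1/3*11 = -11/3)
N(p, c) = 5*c**2 (N(p, c) = (5*c)*c = 5*c**2)
A(V) = 4 + 11*V/3 (A(V) = 4 - (-11)*V/3 = 4 + 11*V/3)
A(N(-3, g(-2, -5)))/9282 = (4 + 11*(5*(-2)**2)/3)/9282 = (4 + 11*(5*4)/3)*(1/9282) = (4 + (11/3)*20)*(1/9282) = (4 + 220/3)*(1/9282) = (232/3)*(1/9282) = 116/13923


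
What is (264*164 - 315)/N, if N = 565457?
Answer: 42981/565457 ≈ 0.076011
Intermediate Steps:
(264*164 - 315)/N = (264*164 - 315)/565457 = (43296 - 315)*(1/565457) = 42981*(1/565457) = 42981/565457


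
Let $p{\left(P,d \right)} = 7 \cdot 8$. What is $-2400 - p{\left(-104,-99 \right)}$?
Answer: $-2456$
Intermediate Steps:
$p{\left(P,d \right)} = 56$
$-2400 - p{\left(-104,-99 \right)} = -2400 - 56 = -2456$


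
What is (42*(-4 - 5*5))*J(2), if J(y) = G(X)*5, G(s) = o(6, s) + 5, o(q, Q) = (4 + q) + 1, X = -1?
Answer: -97440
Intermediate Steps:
o(q, Q) = 5 + q
G(s) = 16 (G(s) = (5 + 6) + 5 = 11 + 5 = 16)
J(y) = 80 (J(y) = 16*5 = 80)
(42*(-4 - 5*5))*J(2) = (42*(-4 - 5*5))*80 = (42*(-4 - 25))*80 = (42*(-29))*80 = -1218*80 = -97440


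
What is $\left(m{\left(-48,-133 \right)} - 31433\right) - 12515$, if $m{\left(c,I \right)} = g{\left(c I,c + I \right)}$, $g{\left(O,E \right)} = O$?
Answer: $-37564$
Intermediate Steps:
$m{\left(c,I \right)} = I c$ ($m{\left(c,I \right)} = c I = I c$)
$\left(m{\left(-48,-133 \right)} - 31433\right) - 12515 = \left(\left(-133\right) \left(-48\right) - 31433\right) - 12515 = \left(6384 - 31433\right) - 12515 = -25049 - 12515 = -37564$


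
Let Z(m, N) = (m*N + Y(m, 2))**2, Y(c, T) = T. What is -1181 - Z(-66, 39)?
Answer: -6616365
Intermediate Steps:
Z(m, N) = (2 + N*m)**2 (Z(m, N) = (m*N + 2)**2 = (N*m + 2)**2 = (2 + N*m)**2)
-1181 - Z(-66, 39) = -1181 - (2 + 39*(-66))**2 = -1181 - (2 - 2574)**2 = -1181 - 1*(-2572)**2 = -1181 - 1*6615184 = -1181 - 6615184 = -6616365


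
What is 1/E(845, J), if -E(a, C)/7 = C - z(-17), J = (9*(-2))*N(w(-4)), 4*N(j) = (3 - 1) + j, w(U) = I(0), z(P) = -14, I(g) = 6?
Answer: 1/154 ≈ 0.0064935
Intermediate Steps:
w(U) = 6
N(j) = 1/2 + j/4 (N(j) = ((3 - 1) + j)/4 = (2 + j)/4 = 1/2 + j/4)
J = -36 (J = (9*(-2))*(1/2 + (1/4)*6) = -18*(1/2 + 3/2) = -18*2 = -36)
E(a, C) = -98 - 7*C (E(a, C) = -7*(C - 1*(-14)) = -7*(C + 14) = -7*(14 + C) = -98 - 7*C)
1/E(845, J) = 1/(-98 - 7*(-36)) = 1/(-98 + 252) = 1/154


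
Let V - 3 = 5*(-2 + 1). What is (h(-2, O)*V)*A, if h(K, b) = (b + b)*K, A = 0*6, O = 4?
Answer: 0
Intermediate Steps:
A = 0
h(K, b) = 2*K*b (h(K, b) = (2*b)*K = 2*K*b)
V = -2 (V = 3 + 5*(-2 + 1) = 3 + 5*(-1) = 3 - 5 = -2)
(h(-2, O)*V)*A = ((2*(-2)*4)*(-2))*0 = -16*(-2)*0 = 32*0 = 0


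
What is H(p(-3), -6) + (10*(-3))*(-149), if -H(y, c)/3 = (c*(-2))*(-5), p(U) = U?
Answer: 4650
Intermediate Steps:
H(y, c) = -30*c (H(y, c) = -3*c*(-2)*(-5) = -3*(-2*c)*(-5) = -30*c)
H(p(-3), -6) + (10*(-3))*(-149) = -30*(-6) + (10*(-3))*(-149) = 180 - 30*(-149) = 180 + 4470 = 4650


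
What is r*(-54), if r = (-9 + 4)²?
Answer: -1350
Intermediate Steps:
r = 25 (r = (-5)² = 25)
r*(-54) = 25*(-54) = -1350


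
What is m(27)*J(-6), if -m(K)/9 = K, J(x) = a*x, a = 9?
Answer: 13122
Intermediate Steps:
J(x) = 9*x
m(K) = -9*K
m(27)*J(-6) = (-9*27)*(9*(-6)) = -243*(-54) = 13122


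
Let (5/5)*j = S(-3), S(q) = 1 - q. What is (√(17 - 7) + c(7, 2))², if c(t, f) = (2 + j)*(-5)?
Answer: (30 - √10)² ≈ 720.26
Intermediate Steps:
j = 4 (j = 1 - 1*(-3) = 1 + 3 = 4)
c(t, f) = -30 (c(t, f) = (2 + 4)*(-5) = 6*(-5) = -30)
(√(17 - 7) + c(7, 2))² = (√(17 - 7) - 30)² = (√10 - 30)² = (-30 + √10)²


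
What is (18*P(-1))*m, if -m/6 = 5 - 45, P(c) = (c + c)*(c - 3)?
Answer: 34560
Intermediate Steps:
P(c) = 2*c*(-3 + c) (P(c) = (2*c)*(-3 + c) = 2*c*(-3 + c))
m = 240 (m = -6*(5 - 45) = -6*(-40) = 240)
(18*P(-1))*m = (18*(2*(-1)*(-3 - 1)))*240 = (18*(2*(-1)*(-4)))*240 = (18*8)*240 = 144*240 = 34560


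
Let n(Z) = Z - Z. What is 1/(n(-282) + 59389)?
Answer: 1/59389 ≈ 1.6838e-5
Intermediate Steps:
n(Z) = 0
1/(n(-282) + 59389) = 1/(0 + 59389) = 1/59389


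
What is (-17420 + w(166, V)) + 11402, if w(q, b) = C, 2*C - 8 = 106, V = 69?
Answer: -5961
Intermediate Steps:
C = 57 (C = 4 + (1/2)*106 = 4 + 53 = 57)
w(q, b) = 57
(-17420 + w(166, V)) + 11402 = (-17420 + 57) + 11402 = -17363 + 11402 = -5961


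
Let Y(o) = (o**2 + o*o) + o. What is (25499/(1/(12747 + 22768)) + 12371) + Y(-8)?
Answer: 905609476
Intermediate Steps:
Y(o) = o + 2*o**2 (Y(o) = (o**2 + o**2) + o = 2*o**2 + o = o + 2*o**2)
(25499/(1/(12747 + 22768)) + 12371) + Y(-8) = (25499/(1/(12747 + 22768)) + 12371) - 8*(1 + 2*(-8)) = (25499/(1/35515) + 12371) - 8*(1 - 16) = (25499/(1/35515) + 12371) - 8*(-15) = (25499*35515 + 12371) + 120 = (905596985 + 12371) + 120 = 905609356 + 120 = 905609476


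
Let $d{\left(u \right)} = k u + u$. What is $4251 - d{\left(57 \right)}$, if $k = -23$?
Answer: $5505$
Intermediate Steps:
$d{\left(u \right)} = - 22 u$ ($d{\left(u \right)} = - 23 u + u = - 22 u$)
$4251 - d{\left(57 \right)} = 4251 - \left(-22\right) 57 = 4251 - -1254 = 4251 + 1254 = 5505$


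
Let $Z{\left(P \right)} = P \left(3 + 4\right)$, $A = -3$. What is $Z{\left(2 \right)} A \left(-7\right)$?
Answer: $294$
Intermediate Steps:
$Z{\left(P \right)} = 7 P$ ($Z{\left(P \right)} = P 7 = 7 P$)
$Z{\left(2 \right)} A \left(-7\right) = 7 \cdot 2 \left(-3\right) \left(-7\right) = 14 \left(-3\right) \left(-7\right) = \left(-42\right) \left(-7\right) = 294$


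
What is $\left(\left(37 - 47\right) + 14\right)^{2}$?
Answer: $16$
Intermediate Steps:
$\left(\left(37 - 47\right) + 14\right)^{2} = \left(-10 + 14\right)^{2} = 4^{2} = 16$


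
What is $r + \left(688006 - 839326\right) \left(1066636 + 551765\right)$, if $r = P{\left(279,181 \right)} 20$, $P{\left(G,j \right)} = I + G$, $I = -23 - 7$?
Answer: $-244896434340$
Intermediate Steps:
$I = -30$ ($I = -23 - 7 = -30$)
$P{\left(G,j \right)} = -30 + G$
$r = 4980$ ($r = \left(-30 + 279\right) 20 = 249 \cdot 20 = 4980$)
$r + \left(688006 - 839326\right) \left(1066636 + 551765\right) = 4980 + \left(688006 - 839326\right) \left(1066636 + 551765\right) = 4980 - 244896439320 = -244896434340$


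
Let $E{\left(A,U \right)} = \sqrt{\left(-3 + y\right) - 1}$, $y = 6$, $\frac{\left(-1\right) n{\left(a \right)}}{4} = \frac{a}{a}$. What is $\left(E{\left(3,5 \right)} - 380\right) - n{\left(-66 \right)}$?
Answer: $-376 + \sqrt{2} \approx -374.59$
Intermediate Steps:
$n{\left(a \right)} = -4$ ($n{\left(a \right)} = - 4 \frac{a}{a} = \left(-4\right) 1 = -4$)
$E{\left(A,U \right)} = \sqrt{2}$ ($E{\left(A,U \right)} = \sqrt{\left(-3 + 6\right) - 1} = \sqrt{3 - 1} = \sqrt{2}$)
$\left(E{\left(3,5 \right)} - 380\right) - n{\left(-66 \right)} = \left(\sqrt{2} - 380\right) - -4 = \left(\sqrt{2} - 380\right) + 4 = \left(-380 + \sqrt{2}\right) + 4 = -376 + \sqrt{2}$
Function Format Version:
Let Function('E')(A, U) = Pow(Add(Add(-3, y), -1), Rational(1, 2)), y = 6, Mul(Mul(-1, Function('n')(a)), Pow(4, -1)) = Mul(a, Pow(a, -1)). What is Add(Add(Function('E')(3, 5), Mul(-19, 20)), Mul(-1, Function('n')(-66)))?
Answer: Add(-376, Pow(2, Rational(1, 2))) ≈ -374.59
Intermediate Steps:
Function('n')(a) = -4 (Function('n')(a) = Mul(-4, Mul(a, Pow(a, -1))) = Mul(-4, 1) = -4)
Function('E')(A, U) = Pow(2, Rational(1, 2)) (Function('E')(A, U) = Pow(Add(Add(-3, 6), -1), Rational(1, 2)) = Pow(Add(3, -1), Rational(1, 2)) = Pow(2, Rational(1, 2)))
Add(Add(Function('E')(3, 5), Mul(-19, 20)), Mul(-1, Function('n')(-66))) = Add(Add(Pow(2, Rational(1, 2)), Mul(-19, 20)), Mul(-1, -4)) = Add(Add(Pow(2, Rational(1, 2)), -380), 4) = Add(Add(-380, Pow(2, Rational(1, 2))), 4) = Add(-376, Pow(2, Rational(1, 2)))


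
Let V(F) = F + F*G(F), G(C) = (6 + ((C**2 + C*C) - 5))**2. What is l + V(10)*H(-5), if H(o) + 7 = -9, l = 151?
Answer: -6464169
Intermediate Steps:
G(C) = (1 + 2*C**2)**2 (G(C) = (6 + ((C**2 + C**2) - 5))**2 = (6 + (2*C**2 - 5))**2 = (6 + (-5 + 2*C**2))**2 = (1 + 2*C**2)**2)
V(F) = F + F*(1 + 2*F**2)**2
H(o) = -16 (H(o) = -7 - 9 = -16)
l + V(10)*H(-5) = 151 + (10*(1 + (1 + 2*10**2)**2))*(-16) = 151 + (10*(1 + (1 + 2*100)**2))*(-16) = 151 + (10*(1 + (1 + 200)**2))*(-16) = 151 + (10*(1 + 201**2))*(-16) = 151 + (10*(1 + 40401))*(-16) = 151 + (10*40402)*(-16) = 151 + 404020*(-16) = 151 - 6464320 = -6464169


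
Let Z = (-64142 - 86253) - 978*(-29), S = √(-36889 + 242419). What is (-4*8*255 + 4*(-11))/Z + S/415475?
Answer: 8204/122033 + √205530/415475 ≈ 0.068319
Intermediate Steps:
S = √205530 ≈ 453.35
Z = -122033 (Z = -150395 + 28362 = -122033)
(-4*8*255 + 4*(-11))/Z + S/415475 = (-4*8*255 + 4*(-11))/(-122033) + √205530/415475 = (-32*255 - 44)*(-1/122033) + √205530*(1/415475) = (-8160 - 44)*(-1/122033) + √205530/415475 = -8204*(-1/122033) + √205530/415475 = 8204/122033 + √205530/415475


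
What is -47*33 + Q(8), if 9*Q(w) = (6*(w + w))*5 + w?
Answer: -13471/9 ≈ -1496.8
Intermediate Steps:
Q(w) = 61*w/9 (Q(w) = ((6*(w + w))*5 + w)/9 = ((6*(2*w))*5 + w)/9 = ((12*w)*5 + w)/9 = (60*w + w)/9 = (61*w)/9 = 61*w/9)
-47*33 + Q(8) = -47*33 + (61/9)*8 = -1551 + 488/9 = -13471/9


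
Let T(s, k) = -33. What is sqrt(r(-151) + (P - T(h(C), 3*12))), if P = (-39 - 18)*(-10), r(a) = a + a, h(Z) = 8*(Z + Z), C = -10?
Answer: sqrt(301) ≈ 17.349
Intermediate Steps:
h(Z) = 16*Z (h(Z) = 8*(2*Z) = 16*Z)
r(a) = 2*a
P = 570 (P = -57*(-10) = 570)
sqrt(r(-151) + (P - T(h(C), 3*12))) = sqrt(2*(-151) + (570 - 1*(-33))) = sqrt(-302 + (570 + 33)) = sqrt(-302 + 603) = sqrt(301)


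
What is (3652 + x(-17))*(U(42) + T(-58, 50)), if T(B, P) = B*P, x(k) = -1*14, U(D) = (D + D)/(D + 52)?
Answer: -495706604/47 ≈ -1.0547e+7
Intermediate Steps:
U(D) = 2*D/(52 + D) (U(D) = (2*D)/(52 + D) = 2*D/(52 + D))
x(k) = -14
(3652 + x(-17))*(U(42) + T(-58, 50)) = (3652 - 14)*(2*42/(52 + 42) - 58*50) = 3638*(2*42/94 - 2900) = 3638*(2*42*(1/94) - 2900) = 3638*(42/47 - 2900) = 3638*(-136258/47) = -495706604/47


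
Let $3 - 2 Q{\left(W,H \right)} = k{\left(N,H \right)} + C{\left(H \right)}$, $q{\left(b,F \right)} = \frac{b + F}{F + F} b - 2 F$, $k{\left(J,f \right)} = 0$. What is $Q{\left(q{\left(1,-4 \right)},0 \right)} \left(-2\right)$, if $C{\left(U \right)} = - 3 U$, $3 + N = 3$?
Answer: $-3$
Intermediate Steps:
$N = 0$ ($N = -3 + 3 = 0$)
$q{\left(b,F \right)} = - 2 F + \frac{b \left(F + b\right)}{2 F}$ ($q{\left(b,F \right)} = \frac{F + b}{2 F} b - 2 F = \frac{b \left(F + b\right)}{2 F} - 2 F = - 2 F + \frac{b \left(F + b\right)}{2 F}$)
$Q{\left(W,H \right)} = \frac{3}{2} + \frac{3 H}{2}$ ($Q{\left(W,H \right)} = \frac{3}{2} - \frac{0 - 3 H}{2} = \frac{3}{2} - \frac{\left(-3\right) H}{2} = \frac{3}{2} + \frac{3 H}{2}$)
$Q{\left(q{\left(1,-4 \right)},0 \right)} \left(-2\right) = \left(\frac{3}{2} + \frac{3}{2} \cdot 0\right) \left(-2\right) = \left(\frac{3}{2} + 0\right) \left(-2\right) = \frac{3}{2} \left(-2\right) = -3$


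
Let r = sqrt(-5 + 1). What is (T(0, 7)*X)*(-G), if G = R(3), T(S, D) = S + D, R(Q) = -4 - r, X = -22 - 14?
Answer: -1008 - 504*I ≈ -1008.0 - 504.0*I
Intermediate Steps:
X = -36
r = 2*I (r = sqrt(-4) = 2*I ≈ 2.0*I)
R(Q) = -4 - 2*I
T(S, D) = D + S
G = -4 - 2*I ≈ -4.0 - 2.0*I
(T(0, 7)*X)*(-G) = ((7 + 0)*(-36))*(-(-4 - 2*I)) = (7*(-36))*(4 + 2*I) = -252*(4 + 2*I) = -1008 - 504*I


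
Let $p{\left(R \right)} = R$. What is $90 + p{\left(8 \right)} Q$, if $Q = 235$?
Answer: $1970$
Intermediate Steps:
$90 + p{\left(8 \right)} Q = 90 + 8 \cdot 235 = 90 + 1880 = 1970$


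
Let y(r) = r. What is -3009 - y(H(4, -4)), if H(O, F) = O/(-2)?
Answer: -3007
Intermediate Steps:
H(O, F) = -O/2 (H(O, F) = O*(-½) = -O/2)
-3009 - y(H(4, -4)) = -3009 - (-1)*4/2 = -3009 - 1*(-2) = -3009 + 2 = -3007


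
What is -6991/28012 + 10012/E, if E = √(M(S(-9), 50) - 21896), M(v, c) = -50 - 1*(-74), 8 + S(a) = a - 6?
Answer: -6991/28012 - 2503*I*√1367/1367 ≈ -0.24957 - 67.698*I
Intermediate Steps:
S(a) = -14 + a (S(a) = -8 + (a - 6) = -8 + (-6 + a) = -14 + a)
M(v, c) = 24 (M(v, c) = -50 + 74 = 24)
E = 4*I*√1367 (E = √(24 - 21896) = √(-21872) = 4*I*√1367 ≈ 147.89*I)
-6991/28012 + 10012/E = -6991/28012 + 10012/((4*I*√1367)) = -6991*1/28012 + 10012*(-I*√1367/5468) = -6991/28012 - 2503*I*√1367/1367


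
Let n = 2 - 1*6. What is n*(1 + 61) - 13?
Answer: -261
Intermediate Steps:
n = -4 (n = 2 - 6 = -4)
n*(1 + 61) - 13 = -4*(1 + 61) - 13 = -4*62 - 13 = -248 - 13 = -261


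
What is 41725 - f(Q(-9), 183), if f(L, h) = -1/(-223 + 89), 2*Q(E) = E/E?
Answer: 5591149/134 ≈ 41725.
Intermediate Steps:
Q(E) = ½ (Q(E) = (E/E)/2 = (½)*1 = ½)
f(L, h) = 1/134 (f(L, h) = -1/(-134) = -1*(-1/134) = 1/134)
41725 - f(Q(-9), 183) = 41725 - 1*1/134 = 41725 - 1/134 = 5591149/134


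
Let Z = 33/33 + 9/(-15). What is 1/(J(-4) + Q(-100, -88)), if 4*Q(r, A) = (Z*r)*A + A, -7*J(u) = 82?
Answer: 7/5924 ≈ 0.0011816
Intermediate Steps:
Z = ⅖ (Z = 33*(1/33) + 9*(-1/15) = 1 - ⅗ = ⅖ ≈ 0.40000)
J(u) = -82/7 (J(u) = -⅐*82 = -82/7)
Q(r, A) = A/4 + A*r/10 (Q(r, A) = ((2*r/5)*A + A)/4 = (2*A*r/5 + A)/4 = (A + 2*A*r/5)/4 = A/4 + A*r/10)
1/(J(-4) + Q(-100, -88)) = 1/(-82/7 + (1/20)*(-88)*(5 + 2*(-100))) = 1/(-82/7 + (1/20)*(-88)*(5 - 200)) = 1/(-82/7 + (1/20)*(-88)*(-195)) = 1/(-82/7 + 858) = 1/(5924/7) = 7/5924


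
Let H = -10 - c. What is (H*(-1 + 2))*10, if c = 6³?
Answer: -2260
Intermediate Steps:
c = 216
H = -226 (H = -10 - 1*216 = -10 - 216 = -226)
(H*(-1 + 2))*10 = -226*(-1 + 2)*10 = -226*1*10 = -226*10 = -2260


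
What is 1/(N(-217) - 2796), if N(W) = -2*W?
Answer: -1/2362 ≈ -0.00042337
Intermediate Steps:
1/(N(-217) - 2796) = 1/(-2*(-217) - 2796) = 1/(434 - 2796) = 1/(-2362) = -1/2362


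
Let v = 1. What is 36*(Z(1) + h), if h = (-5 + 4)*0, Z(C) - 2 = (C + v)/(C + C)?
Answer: 108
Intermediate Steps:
Z(C) = 2 + (1 + C)/(2*C) (Z(C) = 2 + (C + 1)/(C + C) = 2 + (1 + C)/((2*C)) = 2 + (1 + C)*(1/(2*C)) = 2 + (1 + C)/(2*C))
h = 0 (h = -1*0 = 0)
36*(Z(1) + h) = 36*((½)*(1 + 5*1)/1 + 0) = 36*((½)*1*(1 + 5) + 0) = 36*((½)*1*6 + 0) = 36*(3 + 0) = 36*3 = 108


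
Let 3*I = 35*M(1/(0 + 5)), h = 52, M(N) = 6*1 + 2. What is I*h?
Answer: 14560/3 ≈ 4853.3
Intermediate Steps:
M(N) = 8 (M(N) = 6 + 2 = 8)
I = 280/3 (I = (35*8)/3 = (1/3)*280 = 280/3 ≈ 93.333)
I*h = (280/3)*52 = 14560/3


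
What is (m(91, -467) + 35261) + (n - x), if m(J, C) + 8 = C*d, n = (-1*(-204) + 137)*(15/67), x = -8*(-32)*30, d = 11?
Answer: 1508327/67 ≈ 22512.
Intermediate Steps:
x = 7680 (x = 256*30 = 7680)
n = 5115/67 (n = (204 + 137)*(15*(1/67)) = 341*(15/67) = 5115/67 ≈ 76.343)
m(J, C) = -8 + 11*C (m(J, C) = -8 + C*11 = -8 + 11*C)
(m(91, -467) + 35261) + (n - x) = ((-8 + 11*(-467)) + 35261) + (5115/67 - 1*7680) = ((-8 - 5137) + 35261) + (5115/67 - 7680) = (-5145 + 35261) - 509445/67 = 30116 - 509445/67 = 1508327/67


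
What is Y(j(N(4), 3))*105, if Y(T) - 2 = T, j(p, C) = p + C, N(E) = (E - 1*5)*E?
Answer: 105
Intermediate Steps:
N(E) = E*(-5 + E) (N(E) = (E - 5)*E = (-5 + E)*E = E*(-5 + E))
j(p, C) = C + p
Y(T) = 2 + T
Y(j(N(4), 3))*105 = (2 + (3 + 4*(-5 + 4)))*105 = (2 + (3 + 4*(-1)))*105 = (2 + (3 - 4))*105 = (2 - 1)*105 = 1*105 = 105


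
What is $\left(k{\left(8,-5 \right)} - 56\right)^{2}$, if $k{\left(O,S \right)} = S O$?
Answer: $9216$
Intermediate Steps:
$k{\left(O,S \right)} = O S$
$\left(k{\left(8,-5 \right)} - 56\right)^{2} = \left(8 \left(-5\right) - 56\right)^{2} = \left(-40 - 56\right)^{2} = \left(-96\right)^{2} = 9216$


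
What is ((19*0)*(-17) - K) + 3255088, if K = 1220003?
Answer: 2035085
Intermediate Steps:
((19*0)*(-17) - K) + 3255088 = ((19*0)*(-17) - 1*1220003) + 3255088 = (0*(-17) - 1220003) + 3255088 = (0 - 1220003) + 3255088 = -1220003 + 3255088 = 2035085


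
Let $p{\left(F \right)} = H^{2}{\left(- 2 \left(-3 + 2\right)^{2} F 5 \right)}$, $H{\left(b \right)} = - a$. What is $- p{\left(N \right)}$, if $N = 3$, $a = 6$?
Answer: $-36$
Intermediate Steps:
$H{\left(b \right)} = -6$ ($H{\left(b \right)} = \left(-1\right) 6 = -6$)
$p{\left(F \right)} = 36$ ($p{\left(F \right)} = \left(-6\right)^{2} = 36$)
$- p{\left(N \right)} = \left(-1\right) 36 = -36$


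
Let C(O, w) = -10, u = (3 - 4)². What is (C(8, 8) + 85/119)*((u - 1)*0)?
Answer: 0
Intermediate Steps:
u = 1 (u = (-1)² = 1)
(C(8, 8) + 85/119)*((u - 1)*0) = (-10 + 85/119)*((1 - 1)*0) = (-10 + 85*(1/119))*(0*0) = (-10 + 5/7)*0 = -65/7*0 = 0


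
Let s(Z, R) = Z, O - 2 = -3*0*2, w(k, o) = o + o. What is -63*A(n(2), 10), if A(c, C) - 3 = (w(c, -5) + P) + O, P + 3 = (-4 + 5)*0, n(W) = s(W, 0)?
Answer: 504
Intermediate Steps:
w(k, o) = 2*o
O = 2 (O = 2 - 3*0*2 = 2 + 0*2 = 2 + 0 = 2)
n(W) = W
P = -3 (P = -3 + (-4 + 5)*0 = -3 + 1*0 = -3 + 0 = -3)
A(c, C) = -8 (A(c, C) = 3 + ((2*(-5) - 3) + 2) = 3 + ((-10 - 3) + 2) = 3 + (-13 + 2) = 3 - 11 = -8)
-63*A(n(2), 10) = -63*(-8) = 504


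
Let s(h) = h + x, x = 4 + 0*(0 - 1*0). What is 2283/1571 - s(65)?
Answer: -106116/1571 ≈ -67.547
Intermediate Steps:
x = 4 (x = 4 + 0*(0 + 0) = 4 + 0*0 = 4 + 0 = 4)
s(h) = 4 + h (s(h) = h + 4 = 4 + h)
2283/1571 - s(65) = 2283/1571 - (4 + 65) = 2283*(1/1571) - 1*69 = 2283/1571 - 69 = -106116/1571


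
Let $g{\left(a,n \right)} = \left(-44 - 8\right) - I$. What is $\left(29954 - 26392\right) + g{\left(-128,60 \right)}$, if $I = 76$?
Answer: $3434$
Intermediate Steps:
$g{\left(a,n \right)} = -128$ ($g{\left(a,n \right)} = \left(-44 - 8\right) - 76 = -52 - 76 = -128$)
$\left(29954 - 26392\right) + g{\left(-128,60 \right)} = \left(29954 - 26392\right) - 128 = 3562 - 128 = 3434$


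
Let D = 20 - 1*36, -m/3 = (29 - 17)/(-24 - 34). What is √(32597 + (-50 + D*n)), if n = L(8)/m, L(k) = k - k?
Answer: √32547 ≈ 180.41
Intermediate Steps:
L(k) = 0
m = 18/29 (m = -3*(29 - 17)/(-24 - 34) = -36/(-58) = -36*(-1)/58 = -3*(-6/29) = 18/29 ≈ 0.62069)
n = 0 (n = 0/(18/29) = 0*(29/18) = 0)
D = -16 (D = 20 - 36 = -16)
√(32597 + (-50 + D*n)) = √(32597 + (-50 - 16*0)) = √(32597 + (-50 + 0)) = √(32597 - 50) = √32547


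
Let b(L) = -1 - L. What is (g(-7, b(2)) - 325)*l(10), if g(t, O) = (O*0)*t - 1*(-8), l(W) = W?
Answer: -3170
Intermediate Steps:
g(t, O) = 8 (g(t, O) = 0*t + 8 = 0 + 8 = 8)
(g(-7, b(2)) - 325)*l(10) = (8 - 325)*10 = -317*10 = -3170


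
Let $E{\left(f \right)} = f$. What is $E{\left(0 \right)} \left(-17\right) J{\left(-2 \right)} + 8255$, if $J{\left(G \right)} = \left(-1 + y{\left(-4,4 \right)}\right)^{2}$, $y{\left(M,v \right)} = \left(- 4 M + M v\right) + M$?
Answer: $8255$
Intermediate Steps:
$y{\left(M,v \right)} = - 3 M + M v$
$J{\left(G \right)} = 25$ ($J{\left(G \right)} = \left(-1 - 4 \left(-3 + 4\right)\right)^{2} = \left(-1 - 4\right)^{2} = \left(-5\right)^{2} = 25$)
$E{\left(0 \right)} \left(-17\right) J{\left(-2 \right)} + 8255 = 0 \left(-17\right) 25 + 8255 = 0 \cdot 25 + 8255 = 0 + 8255 = 8255$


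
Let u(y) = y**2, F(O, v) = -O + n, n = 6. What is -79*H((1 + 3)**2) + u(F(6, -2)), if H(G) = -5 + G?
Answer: -869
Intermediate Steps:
F(O, v) = 6 - O (F(O, v) = -O + 6 = 6 - O)
-79*H((1 + 3)**2) + u(F(6, -2)) = -79*(-5 + (1 + 3)**2) + (6 - 1*6)**2 = -79*(-5 + 4**2) + (6 - 6)**2 = -79*(-5 + 16) + 0**2 = -79*11 + 0 = -869 + 0 = -869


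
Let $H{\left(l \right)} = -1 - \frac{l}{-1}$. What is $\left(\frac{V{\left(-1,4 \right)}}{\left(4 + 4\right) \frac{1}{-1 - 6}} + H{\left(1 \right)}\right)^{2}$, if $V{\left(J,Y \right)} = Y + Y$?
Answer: $49$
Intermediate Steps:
$V{\left(J,Y \right)} = 2 Y$
$H{\left(l \right)} = -1 + l$ ($H{\left(l \right)} = -1 - l \left(-1\right) = -1 - - l = -1 + l$)
$\left(\frac{V{\left(-1,4 \right)}}{\left(4 + 4\right) \frac{1}{-1 - 6}} + H{\left(1 \right)}\right)^{2} = \left(\frac{2 \cdot 4}{\left(4 + 4\right) \frac{1}{-1 - 6}} + \left(-1 + 1\right)\right)^{2} = \left(\frac{8}{8 \frac{1}{-7}} + 0\right)^{2} = \left(\frac{8}{8 \left(- \frac{1}{7}\right)} + 0\right)^{2} = \left(\frac{8}{- \frac{8}{7}} + 0\right)^{2} = \left(8 \left(- \frac{7}{8}\right) + 0\right)^{2} = \left(-7 + 0\right)^{2} = \left(-7\right)^{2} = 49$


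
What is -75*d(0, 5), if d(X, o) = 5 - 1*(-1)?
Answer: -450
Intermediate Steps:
d(X, o) = 6 (d(X, o) = 5 + 1 = 6)
-75*d(0, 5) = -75*6 = -450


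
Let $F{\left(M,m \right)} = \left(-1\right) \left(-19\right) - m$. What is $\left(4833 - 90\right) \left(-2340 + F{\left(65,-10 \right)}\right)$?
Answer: $-10961073$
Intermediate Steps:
$F{\left(M,m \right)} = 19 - m$
$\left(4833 - 90\right) \left(-2340 + F{\left(65,-10 \right)}\right) = \left(4833 - 90\right) \left(-2340 + \left(19 - -10\right)\right) = 4743 \left(-2340 + \left(19 + 10\right)\right) = 4743 \left(-2340 + 29\right) = 4743 \left(-2311\right) = -10961073$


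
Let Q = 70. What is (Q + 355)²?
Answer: 180625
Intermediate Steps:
(Q + 355)² = (70 + 355)² = 425² = 180625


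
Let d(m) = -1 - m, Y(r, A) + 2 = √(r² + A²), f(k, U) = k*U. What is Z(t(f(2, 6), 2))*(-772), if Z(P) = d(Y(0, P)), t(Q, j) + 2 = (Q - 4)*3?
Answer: 16212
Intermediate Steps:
f(k, U) = U*k
t(Q, j) = -14 + 3*Q (t(Q, j) = -2 + (Q - 4)*3 = -2 + (-4 + Q)*3 = -2 + (-12 + 3*Q) = -14 + 3*Q)
Y(r, A) = -2 + √(A² + r²) (Y(r, A) = -2 + √(r² + A²) = -2 + √(A² + r²))
Z(P) = 1 - √(P²) (Z(P) = -1 - (-2 + √(P² + 0²)) = -1 - (-2 + √(P² + 0)) = -1 - (-2 + √(P²)) = -1 + (2 - √(P²)) = 1 - √(P²))
Z(t(f(2, 6), 2))*(-772) = (1 - √((-14 + 3*(6*2))²))*(-772) = (1 - √((-14 + 3*12)²))*(-772) = (1 - √((-14 + 36)²))*(-772) = (1 - √(22²))*(-772) = (1 - √484)*(-772) = (1 - 1*22)*(-772) = (1 - 22)*(-772) = -21*(-772) = 16212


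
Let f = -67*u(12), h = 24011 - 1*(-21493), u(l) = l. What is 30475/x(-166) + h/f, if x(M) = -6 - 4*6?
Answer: -431117/402 ≈ -1072.4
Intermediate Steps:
x(M) = -30 (x(M) = -6 - 24 = -30)
h = 45504 (h = 24011 + 21493 = 45504)
f = -804 (f = -67*12 = -804)
30475/x(-166) + h/f = 30475/(-30) + 45504/(-804) = 30475*(-1/30) + 45504*(-1/804) = -6095/6 - 3792/67 = -431117/402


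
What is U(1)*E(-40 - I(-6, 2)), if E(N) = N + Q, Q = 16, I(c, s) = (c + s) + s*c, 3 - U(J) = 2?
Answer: -8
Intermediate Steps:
U(J) = 1 (U(J) = 3 - 1*2 = 3 - 2 = 1)
I(c, s) = c + s + c*s (I(c, s) = (c + s) + c*s = c + s + c*s)
E(N) = 16 + N (E(N) = N + 16 = 16 + N)
U(1)*E(-40 - I(-6, 2)) = 1*(16 + (-40 - (-6 + 2 - 6*2))) = 1*(16 + (-40 - (-6 + 2 - 12))) = 1*(16 + (-40 - 1*(-16))) = 1*(16 + (-40 + 16)) = 1*(16 - 24) = 1*(-8) = -8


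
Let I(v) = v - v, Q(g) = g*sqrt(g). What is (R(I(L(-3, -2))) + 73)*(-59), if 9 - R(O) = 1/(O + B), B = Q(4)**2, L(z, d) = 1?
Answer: -309573/64 ≈ -4837.1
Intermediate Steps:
Q(g) = g**(3/2)
I(v) = 0
B = 64 (B = (4**(3/2))**2 = 8**2 = 64)
R(O) = 9 - 1/(64 + O) (R(O) = 9 - 1/(O + 64) = 9 - 1/(64 + O))
(R(I(L(-3, -2))) + 73)*(-59) = ((575 + 9*0)/(64 + 0) + 73)*(-59) = ((575 + 0)/64 + 73)*(-59) = ((1/64)*575 + 73)*(-59) = (575/64 + 73)*(-59) = (5247/64)*(-59) = -309573/64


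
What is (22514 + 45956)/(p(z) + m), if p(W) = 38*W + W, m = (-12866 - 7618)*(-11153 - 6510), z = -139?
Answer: 68470/361803471 ≈ 0.00018925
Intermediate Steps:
m = 361808892 (m = -20484*(-17663) = 361808892)
p(W) = 39*W
(22514 + 45956)/(p(z) + m) = (22514 + 45956)/(39*(-139) + 361808892) = 68470/(-5421 + 361808892) = 68470/361803471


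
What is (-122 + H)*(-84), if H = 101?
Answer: 1764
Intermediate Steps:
(-122 + H)*(-84) = (-122 + 101)*(-84) = -21*(-84) = 1764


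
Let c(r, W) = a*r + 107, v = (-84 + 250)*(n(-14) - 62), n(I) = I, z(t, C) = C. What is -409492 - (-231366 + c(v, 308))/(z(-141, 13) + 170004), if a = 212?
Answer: -69617695513/170017 ≈ -4.0948e+5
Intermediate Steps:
v = -12616 (v = (-84 + 250)*(-14 - 62) = 166*(-76) = -12616)
c(r, W) = 107 + 212*r (c(r, W) = 212*r + 107 = 107 + 212*r)
-409492 - (-231366 + c(v, 308))/(z(-141, 13) + 170004) = -409492 - (-231366 + (107 + 212*(-12616)))/(13 + 170004) = -409492 - (-231366 + (107 - 2674592))/170017 = -409492 - (-231366 - 2674485)/170017 = -409492 - (-2905851)/170017 = -409492 - 1*(-2905851/170017) = -409492 + 2905851/170017 = -69617695513/170017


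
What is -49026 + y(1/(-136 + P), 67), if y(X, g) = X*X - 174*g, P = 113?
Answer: -32101835/529 ≈ -60684.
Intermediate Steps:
y(X, g) = X**2 - 174*g
-49026 + y(1/(-136 + P), 67) = -49026 + ((1/(-136 + 113))**2 - 174*67) = -49026 + ((1/(-23))**2 - 11658) = -49026 + ((-1/23)**2 - 11658) = -49026 + (1/529 - 11658) = -49026 - 6167081/529 = -32101835/529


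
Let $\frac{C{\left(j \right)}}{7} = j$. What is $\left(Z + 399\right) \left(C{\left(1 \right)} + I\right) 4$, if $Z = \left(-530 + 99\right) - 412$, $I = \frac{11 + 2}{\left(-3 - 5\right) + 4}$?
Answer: $-6660$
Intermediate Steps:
$C{\left(j \right)} = 7 j$
$I = - \frac{13}{4}$ ($I = \frac{13}{-8 + 4} = \frac{13}{-4} = 13 \left(- \frac{1}{4}\right) = - \frac{13}{4} \approx -3.25$)
$Z = -843$ ($Z = -431 - 412 = -843$)
$\left(Z + 399\right) \left(C{\left(1 \right)} + I\right) 4 = \left(-843 + 399\right) \left(7 \cdot 1 - \frac{13}{4}\right) 4 = - 444 \left(7 - \frac{13}{4}\right) 4 = - 444 \cdot \frac{15}{4} \cdot 4 = \left(-444\right) 15 = -6660$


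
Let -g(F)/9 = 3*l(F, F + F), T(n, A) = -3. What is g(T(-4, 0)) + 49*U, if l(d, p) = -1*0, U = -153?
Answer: -7497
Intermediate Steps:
l(d, p) = 0
g(F) = 0 (g(F) = -27*0 = -9*0 = 0)
g(T(-4, 0)) + 49*U = 0 + 49*(-153) = 0 - 7497 = -7497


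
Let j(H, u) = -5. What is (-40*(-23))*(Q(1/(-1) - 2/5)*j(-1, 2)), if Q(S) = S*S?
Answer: -9016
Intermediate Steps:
Q(S) = S**2
(-40*(-23))*(Q(1/(-1) - 2/5)*j(-1, 2)) = (-40*(-23))*((1/(-1) - 2/5)**2*(-5)) = 920*((1*(-1) - 2*1/5)**2*(-5)) = 920*((-1 - 2/5)**2*(-5)) = 920*((-7/5)**2*(-5)) = 920*((49/25)*(-5)) = 920*(-49/5) = -9016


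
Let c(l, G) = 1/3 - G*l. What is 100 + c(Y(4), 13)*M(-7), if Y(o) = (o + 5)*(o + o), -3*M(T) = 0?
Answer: 100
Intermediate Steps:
M(T) = 0 (M(T) = -⅓*0 = 0)
Y(o) = 2*o*(5 + o) (Y(o) = (5 + o)*(2*o) = 2*o*(5 + o))
c(l, G) = ⅓ - G*l (c(l, G) = 1*(⅓) - G*l = ⅓ - G*l)
100 + c(Y(4), 13)*M(-7) = 100 + (⅓ - 1*13*2*4*(5 + 4))*0 = 100 + (⅓ - 1*13*2*4*9)*0 = 100 + (⅓ - 1*13*72)*0 = 100 + (⅓ - 936)*0 = 100 - 2807/3*0 = 100 + 0 = 100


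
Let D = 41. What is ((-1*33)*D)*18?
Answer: -24354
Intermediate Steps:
((-1*33)*D)*18 = (-1*33*41)*18 = -33*41*18 = -1353*18 = -24354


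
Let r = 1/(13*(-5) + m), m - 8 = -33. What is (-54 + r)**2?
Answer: 23629321/8100 ≈ 2917.2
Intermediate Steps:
m = -25 (m = 8 - 33 = -25)
r = -1/90 (r = 1/(13*(-5) - 25) = 1/(-65 - 25) = 1/(-90) = -1/90 ≈ -0.011111)
(-54 + r)**2 = (-54 - 1/90)**2 = (-4861/90)**2 = 23629321/8100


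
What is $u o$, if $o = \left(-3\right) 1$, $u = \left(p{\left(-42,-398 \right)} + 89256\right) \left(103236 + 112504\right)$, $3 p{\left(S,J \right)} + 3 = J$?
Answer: $-57681756580$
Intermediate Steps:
$p{\left(S,J \right)} = -1 + \frac{J}{3}$
$u = \frac{57681756580}{3}$ ($u = \left(\left(-1 + \frac{1}{3} \left(-398\right)\right) + 89256\right) \left(103236 + 112504\right) = \left(\left(-1 - \frac{398}{3}\right) + 89256\right) 215740 = \left(- \frac{401}{3} + 89256\right) 215740 = \frac{267367}{3} \cdot 215740 = \frac{57681756580}{3} \approx 1.9227 \cdot 10^{10}$)
$o = -3$
$u o = \frac{57681756580}{3} \left(-3\right) = -57681756580$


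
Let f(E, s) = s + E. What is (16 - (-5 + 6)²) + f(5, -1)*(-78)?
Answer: -297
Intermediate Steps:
f(E, s) = E + s
(16 - (-5 + 6)²) + f(5, -1)*(-78) = (16 - (-5 + 6)²) + (5 - 1)*(-78) = (16 - 1*1²) + 4*(-78) = (16 - 1*1) - 312 = (16 - 1) - 312 = 15 - 312 = -297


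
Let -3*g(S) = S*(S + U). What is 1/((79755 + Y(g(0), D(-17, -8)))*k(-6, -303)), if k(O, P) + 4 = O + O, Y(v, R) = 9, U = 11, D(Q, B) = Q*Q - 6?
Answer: -1/1276224 ≈ -7.8356e-7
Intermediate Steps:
D(Q, B) = -6 + Q² (D(Q, B) = Q² - 6 = -6 + Q²)
g(S) = -S*(11 + S)/3 (g(S) = -S*(S + 11)/3 = -S*(11 + S)/3)
k(O, P) = -4 + 2*O (k(O, P) = -4 + (O + O) = -4 + 2*O)
1/((79755 + Y(g(0), D(-17, -8)))*k(-6, -303)) = 1/((79755 + 9)*(-4 + 2*(-6))) = 1/(79764*(-4 - 12)) = (1/79764)/(-16) = (1/79764)*(-1/16) = -1/1276224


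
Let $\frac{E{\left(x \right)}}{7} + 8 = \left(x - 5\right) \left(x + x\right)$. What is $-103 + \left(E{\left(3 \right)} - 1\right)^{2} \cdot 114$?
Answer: $2266331$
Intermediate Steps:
$E{\left(x \right)} = -56 + 14 x \left(-5 + x\right)$ ($E{\left(x \right)} = -56 + 7 \left(x - 5\right) \left(x + x\right) = -56 + 7 \left(-5 + x\right) 2 x = -56 + 7 \cdot 2 x \left(-5 + x\right) = -56 + 14 x \left(-5 + x\right)$)
$-103 + \left(E{\left(3 \right)} - 1\right)^{2} \cdot 114 = -103 + \left(\left(-56 - 210 + 14 \cdot 3^{2}\right) - 1\right)^{2} \cdot 114 = -103 + \left(\left(-56 - 210 + 14 \cdot 9\right) - 1\right)^{2} \cdot 114 = -103 + \left(\left(-56 - 210 + 126\right) - 1\right)^{2} \cdot 114 = -103 + \left(-140 - 1\right)^{2} \cdot 114 = -103 + \left(-141\right)^{2} \cdot 114 = -103 + 19881 \cdot 114 = -103 + 2266434 = 2266331$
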